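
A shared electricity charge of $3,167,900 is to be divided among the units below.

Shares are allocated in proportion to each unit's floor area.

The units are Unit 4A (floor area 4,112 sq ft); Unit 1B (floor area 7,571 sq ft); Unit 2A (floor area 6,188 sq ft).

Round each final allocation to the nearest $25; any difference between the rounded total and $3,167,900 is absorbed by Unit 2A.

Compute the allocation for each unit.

Unit 4A: $728,925 | Unit 1B: $1,342,075 | Unit 2A: $1,096,900

Floor area total: 17,871.
Pro-rata amounts: Unit 4A 4,112/17,871 × $3,167,900 = 728,913.03; Unit 1B 7,571/17,871 × $3,167,900 = 1,342,072.12; Unit 2A 6,188/17,871 × $3,167,900 = 1,096,914.85.
Rounded to nearest $25: Unit 4A $728,925; Unit 1B $1,342,075; Unit 2A $1,096,925. Sum = $3,167,925.
Difference $3,167,900 − $3,167,925 = −$25 applied to Unit 2A: Unit 2A becomes $1,096,900.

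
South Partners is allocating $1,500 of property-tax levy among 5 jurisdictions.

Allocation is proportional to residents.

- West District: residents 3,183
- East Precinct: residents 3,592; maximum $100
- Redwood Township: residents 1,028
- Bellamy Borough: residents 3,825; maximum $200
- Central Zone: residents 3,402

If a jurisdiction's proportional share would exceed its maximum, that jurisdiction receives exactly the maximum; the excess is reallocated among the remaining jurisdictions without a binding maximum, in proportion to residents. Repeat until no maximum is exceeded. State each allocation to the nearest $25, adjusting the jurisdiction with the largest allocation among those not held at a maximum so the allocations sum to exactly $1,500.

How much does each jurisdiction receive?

West District: $500; East Precinct: $100; Redwood Township: $150; Bellamy Borough: $200; Central Zone: $550

Combined residents = 15,030.
Pro-rata shares before constraints: West District 317.66; East Precinct 358.48; Redwood Township 102.59; Bellamy Borough 381.74; Central Zone 339.52.
Held at cap: East Precinct ($100), Bellamy Borough ($200); balance $1,200 reallocated over remaining residents 7,613.
Redistributed shares: West District 501.72 → $500; Redwood Township 162.04 → $150; Central Zone 536.24 → $525.
Rounding difference +$25 applied to Central Zone → $550.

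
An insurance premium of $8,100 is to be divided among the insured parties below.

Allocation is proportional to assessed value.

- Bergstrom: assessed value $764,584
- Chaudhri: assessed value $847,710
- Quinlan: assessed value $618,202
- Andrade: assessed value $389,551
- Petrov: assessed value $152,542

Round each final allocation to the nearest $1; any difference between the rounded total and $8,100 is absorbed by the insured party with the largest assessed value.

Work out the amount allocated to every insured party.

Bergstrom: $2,234 | Chaudhri: $2,476 | Quinlan: $1,806 | Andrade: $1,138 | Petrov: $446

Sum of assessed value: 2,772,589.
Raw shares: Bergstrom 764,584/2,772,589 × $8,100 = 2,233.70; Chaudhri 847,710/2,772,589 × $8,100 = 2,476.55; Quinlan 618,202/2,772,589 × $8,100 = 1,806.05; Andrade 389,551/2,772,589 × $8,100 = 1,138.06; Petrov 152,542/2,772,589 × $8,100 = 445.64.
At nearest $1: Bergstrom $2,234; Chaudhri $2,477; Quinlan $1,806; Andrade $1,138; Petrov $446. Sum = $8,101.
Difference $8,100 − $8,101 = −$1 applied to largest assessed value (Chaudhri): Chaudhri becomes $2,476.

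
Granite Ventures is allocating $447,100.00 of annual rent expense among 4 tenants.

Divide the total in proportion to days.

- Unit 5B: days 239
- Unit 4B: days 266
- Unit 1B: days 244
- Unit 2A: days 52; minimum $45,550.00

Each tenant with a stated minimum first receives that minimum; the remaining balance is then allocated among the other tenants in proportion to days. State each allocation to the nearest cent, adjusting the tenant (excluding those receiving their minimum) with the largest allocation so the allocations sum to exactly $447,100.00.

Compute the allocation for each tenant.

Unit 5B: $128,131.44 · Unit 4B: $142,606.54 · Unit 1B: $130,812.02 · Unit 2A: $45,550.00

Fund the minimums — Unit 2A $45,550.00. Remaining pool $401,550.00.
Remaining pool split over remaining days 749: Unit 5B 128,131.4419 → $128,131.44; Unit 4B 142,606.5421 → $142,606.54; Unit 1B 130,812.0160 → $130,812.02.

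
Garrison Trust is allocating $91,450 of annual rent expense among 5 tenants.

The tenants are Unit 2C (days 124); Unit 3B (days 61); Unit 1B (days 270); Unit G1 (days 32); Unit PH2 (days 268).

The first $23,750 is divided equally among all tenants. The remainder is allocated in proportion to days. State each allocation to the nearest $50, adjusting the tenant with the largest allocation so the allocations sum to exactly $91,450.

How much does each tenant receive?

$23,750 shared equally gives $4,750 per tenant.
Remainder $67,700 by days (total 755): Unit 2C 11,118.94 → $11,100; Unit 3B 5,469.80 → $5,450; Unit 1B 24,210.60 → $24,200; Unit G1 2,869.40 → $2,850; Unit PH2 24,031.26 → $24,050.
Rounding difference +$50 on remainder applied to Unit 1B.
Totals: Unit 2C $4,750 + $11,100 = $15,850; Unit 3B $4,750 + $5,450 = $10,200; Unit 1B $4,750 + $24,250 = $29,000; Unit G1 $4,750 + $2,850 = $7,600; Unit PH2 $4,750 + $24,050 = $28,800.

Unit 2C: $15,850; Unit 3B: $10,200; Unit 1B: $29,000; Unit G1: $7,600; Unit PH2: $28,800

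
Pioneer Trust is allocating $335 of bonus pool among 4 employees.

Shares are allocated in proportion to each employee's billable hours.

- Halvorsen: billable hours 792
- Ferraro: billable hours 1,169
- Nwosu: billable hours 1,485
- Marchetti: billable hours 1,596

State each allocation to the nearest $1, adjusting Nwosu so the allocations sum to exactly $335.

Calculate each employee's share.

Billable hours total: 5,042.
Proportional shares: Halvorsen 792/5,042 × $335 = 52.62; Ferraro 1,169/5,042 × $335 = 77.67; Nwosu 1,485/5,042 × $335 = 98.67; Marchetti 1,596/5,042 × $335 = 106.04.
At nearest $1: Halvorsen $53; Ferraro $78; Nwosu $99; Marchetti $106. Sum = $336.
Difference $335 − $336 = −$1 applied to Nwosu: Nwosu becomes $98.

Halvorsen: $53 · Ferraro: $78 · Nwosu: $98 · Marchetti: $106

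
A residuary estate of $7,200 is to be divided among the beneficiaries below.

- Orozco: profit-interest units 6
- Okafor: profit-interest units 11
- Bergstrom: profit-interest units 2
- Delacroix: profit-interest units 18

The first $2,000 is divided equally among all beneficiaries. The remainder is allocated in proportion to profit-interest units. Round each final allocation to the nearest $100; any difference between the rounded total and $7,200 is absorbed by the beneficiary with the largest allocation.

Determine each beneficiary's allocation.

Orozco: $1,300 | Okafor: $2,000 | Bergstrom: $800 | Delacroix: $3,100

First tranche $2,000 split equally: $500 each.
Remainder $5,200 by profit-interest units (total 37): Orozco 843.24 → $800; Okafor 1,545.95 → $1,500; Bergstrom 281.08 → $300; Delacroix 2,529.73 → $2,500.
Rounding difference +$100 on remainder applied to Delacroix.
Totals: Orozco $500 + $800 = $1,300; Okafor $500 + $1,500 = $2,000; Bergstrom $500 + $300 = $800; Delacroix $500 + $2,600 = $3,100.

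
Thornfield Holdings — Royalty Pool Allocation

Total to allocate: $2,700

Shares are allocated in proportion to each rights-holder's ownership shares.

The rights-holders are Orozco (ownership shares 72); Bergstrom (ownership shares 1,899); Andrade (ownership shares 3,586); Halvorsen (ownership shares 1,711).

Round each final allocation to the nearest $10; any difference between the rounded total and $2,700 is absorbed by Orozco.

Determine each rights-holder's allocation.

Orozco: $20; Bergstrom: $710; Andrade: $1,330; Halvorsen: $640

Sum of ownership shares: 7,268.
Proportional shares: Orozco 72/7,268 × $2,700 = 26.75; Bergstrom 1,899/7,268 × $2,700 = 705.46; Andrade 3,586/7,268 × $2,700 = 1,332.17; Halvorsen 1,711/7,268 × $2,700 = 635.62.
At nearest $10: Orozco $30; Bergstrom $710; Andrade $1,330; Halvorsen $640. Sum = $2,710.
Difference $2,700 − $2,710 = −$10 applied to Orozco: Orozco becomes $20.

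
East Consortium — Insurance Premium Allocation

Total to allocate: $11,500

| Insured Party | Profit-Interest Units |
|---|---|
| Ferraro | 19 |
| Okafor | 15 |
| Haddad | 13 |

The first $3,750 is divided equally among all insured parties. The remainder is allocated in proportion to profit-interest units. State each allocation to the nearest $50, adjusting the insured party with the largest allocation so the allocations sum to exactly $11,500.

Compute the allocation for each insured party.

Ferraro: $4,400; Okafor: $3,700; Haddad: $3,400

$3,750 shared equally gives $1,250 per insured party.
Remainder $7,750 by profit-interest units (total 47): Ferraro 3,132.98 → $3,150; Okafor 2,473.40 → $2,450; Haddad 2,143.62 → $2,150.
Totals: Ferraro $1,250 + $3,150 = $4,400; Okafor $1,250 + $2,450 = $3,700; Haddad $1,250 + $2,150 = $3,400.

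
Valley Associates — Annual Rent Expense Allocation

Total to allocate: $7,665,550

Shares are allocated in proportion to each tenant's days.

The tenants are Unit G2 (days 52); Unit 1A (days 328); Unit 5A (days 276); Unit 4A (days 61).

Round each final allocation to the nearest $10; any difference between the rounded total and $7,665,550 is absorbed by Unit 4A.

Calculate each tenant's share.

Unit G2: $555,940; Unit 1A: $3,506,700; Unit 5A: $2,950,760; Unit 4A: $652,150

Total days = 717.
Pro-rata amounts: Unit G2 52/717 × $7,665,550 = 555,939.47; Unit 1A 328/717 × $7,665,550 = 3,506,695.12; Unit 5A 276/717 × $7,665,550 = 2,950,755.65; Unit 4A 61/717 × $7,665,550 = 652,159.76.
At nearest $10: Unit G2 $555,940; Unit 1A $3,506,700; Unit 5A $2,950,760; Unit 4A $652,160. Sum = $7,665,560.
Difference $7,665,550 − $7,665,560 = −$10 applied to Unit 4A: Unit 4A becomes $652,150.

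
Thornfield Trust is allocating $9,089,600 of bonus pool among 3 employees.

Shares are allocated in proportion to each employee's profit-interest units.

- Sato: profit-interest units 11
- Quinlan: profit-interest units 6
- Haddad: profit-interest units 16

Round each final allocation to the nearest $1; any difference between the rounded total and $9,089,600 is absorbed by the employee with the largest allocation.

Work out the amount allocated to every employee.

Sato: $3,029,867 | Quinlan: $1,652,655 | Haddad: $4,407,078

Total profit-interest units = 33.
Pro-rata amounts: Sato 11/33 × $9,089,600 = 3,029,866.67; Quinlan 6/33 × $9,089,600 = 1,652,654.55; Haddad 16/33 × $9,089,600 = 4,407,078.79.
Rounded to nearest $1: Sato $3,029,867; Quinlan $1,652,655; Haddad $4,407,079. Sum = $9,089,601.
Difference $9,089,600 − $9,089,601 = −$1 applied to largest allocation (Haddad): Haddad becomes $4,407,078.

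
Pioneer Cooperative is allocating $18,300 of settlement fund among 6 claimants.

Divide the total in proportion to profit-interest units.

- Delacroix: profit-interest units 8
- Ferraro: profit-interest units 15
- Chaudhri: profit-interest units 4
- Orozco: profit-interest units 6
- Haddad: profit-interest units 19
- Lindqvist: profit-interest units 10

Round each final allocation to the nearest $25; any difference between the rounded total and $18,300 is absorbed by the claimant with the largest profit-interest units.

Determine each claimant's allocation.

Total profit-interest units = 62.
Raw shares: Delacroix 8/62 × $18,300 = 2,361.29; Ferraro 15/62 × $18,300 = 4,427.42; Chaudhri 4/62 × $18,300 = 1,180.65; Orozco 6/62 × $18,300 = 1,770.97; Haddad 19/62 × $18,300 = 5,608.06; Lindqvist 10/62 × $18,300 = 2,951.61.
Rounded to nearest $25: Delacroix $2,350; Ferraro $4,425; Chaudhri $1,175; Orozco $1,775; Haddad $5,600; Lindqvist $2,950. Sum = $18,275.
Difference $18,300 − $18,275 = +$25 applied to largest profit-interest units (Haddad): Haddad becomes $5,625.

Delacroix: $2,350; Ferraro: $4,425; Chaudhri: $1,175; Orozco: $1,775; Haddad: $5,625; Lindqvist: $2,950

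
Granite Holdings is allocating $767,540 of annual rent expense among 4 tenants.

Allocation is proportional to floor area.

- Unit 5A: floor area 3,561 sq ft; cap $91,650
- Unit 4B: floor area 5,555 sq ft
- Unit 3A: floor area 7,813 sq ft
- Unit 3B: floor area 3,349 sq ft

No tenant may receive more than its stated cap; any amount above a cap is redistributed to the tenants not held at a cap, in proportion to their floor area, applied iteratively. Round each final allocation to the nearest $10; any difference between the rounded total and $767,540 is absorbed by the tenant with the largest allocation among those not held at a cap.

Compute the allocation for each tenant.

Total floor area = 20,278.
Unconstrained shares: Unit 5A 134,786.96; Unit 4B 210,261.60; Unit 3A 295,728.87; Unit 3B 126,762.57.
Cap binds for Unit 5A ($91,650); residual $675,890 reallocated over remaining floor area 16,717.
Redistributed shares: Unit 4B 224,595.86 → $224,600; Unit 3A 315,889.73 → $315,890; Unit 3B 135,404.42 → $135,400.

Unit 5A: $91,650 | Unit 4B: $224,600 | Unit 3A: $315,890 | Unit 3B: $135,400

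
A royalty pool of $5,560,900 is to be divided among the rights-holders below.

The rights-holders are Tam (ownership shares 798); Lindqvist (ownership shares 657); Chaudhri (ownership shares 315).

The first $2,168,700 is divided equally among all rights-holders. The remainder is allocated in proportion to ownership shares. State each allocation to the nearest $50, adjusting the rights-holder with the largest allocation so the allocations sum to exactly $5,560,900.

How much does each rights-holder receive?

Tam: $2,252,250; Lindqvist: $1,982,050; Chaudhri: $1,326,600

$2,168,700 shared equally gives $722,900 per rights-holder.
Remainder $3,392,200 by ownership shares (total 1,770): Tam 1,529,364.75 → $1,529,350; Lindqvist 1,259,138.64 → $1,259,150; Chaudhri 603,696.61 → $603,700.
Totals: Tam $722,900 + $1,529,350 = $2,252,250; Lindqvist $722,900 + $1,259,150 = $1,982,050; Chaudhri $722,900 + $603,700 = $1,326,600.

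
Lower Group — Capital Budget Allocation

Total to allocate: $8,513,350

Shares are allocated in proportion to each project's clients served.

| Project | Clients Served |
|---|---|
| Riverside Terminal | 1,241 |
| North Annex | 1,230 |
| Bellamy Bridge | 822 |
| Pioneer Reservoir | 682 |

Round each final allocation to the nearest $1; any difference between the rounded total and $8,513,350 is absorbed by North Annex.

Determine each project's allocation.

Riverside Terminal: $2,657,879; North Annex: $2,634,319; Bellamy Bridge: $1,760,497; Pioneer Reservoir: $1,460,655

Total clients served = 3,975.
Pro-rata amounts: Riverside Terminal 1,241/3,975 × $8,513,350 = 2,657,878.58; North Annex 1,230/3,975 × $8,513,350 = 2,634,319.62; Bellamy Bridge 822/3,975 × $8,513,350 = 1,760,496.53; Pioneer Reservoir 682/3,975 × $8,513,350 = 1,460,655.27.
After rounding ($1): Riverside Terminal $2,657,879; North Annex $2,634,320; Bellamy Bridge $1,760,497; Pioneer Reservoir $1,460,655. Sum = $8,513,351.
Difference $8,513,350 − $8,513,351 = −$1 applied to North Annex: North Annex becomes $2,634,319.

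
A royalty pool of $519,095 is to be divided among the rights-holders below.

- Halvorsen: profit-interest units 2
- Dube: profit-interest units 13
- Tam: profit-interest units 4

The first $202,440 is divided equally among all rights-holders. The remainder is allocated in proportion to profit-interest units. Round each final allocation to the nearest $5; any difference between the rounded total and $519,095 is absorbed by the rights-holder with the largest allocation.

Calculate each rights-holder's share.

Halvorsen: $100,810; Dube: $284,140; Tam: $134,145

$202,440 shared equally gives $67,480 per rights-holder.
Remainder $316,655 by profit-interest units (total 19): Halvorsen 33,332.11 → $33,330; Dube 216,658.68 → $216,660; Tam 66,664.21 → $66,665.
Totals: Halvorsen $67,480 + $33,330 = $100,810; Dube $67,480 + $216,660 = $284,140; Tam $67,480 + $66,665 = $134,145.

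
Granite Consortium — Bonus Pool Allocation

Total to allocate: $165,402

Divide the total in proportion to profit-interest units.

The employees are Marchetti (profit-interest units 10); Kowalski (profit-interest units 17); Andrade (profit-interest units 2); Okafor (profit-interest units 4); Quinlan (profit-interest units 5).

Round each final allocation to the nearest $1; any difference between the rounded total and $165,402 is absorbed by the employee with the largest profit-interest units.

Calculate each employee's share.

Total profit-interest units = 10 + 17 + 2 + 4 + 5 = 38.
Unrounded shares: Marchetti 43,526.84; Kowalski 73,995.63; Andrade 8,705.37; Okafor 17,410.74; Quinlan 21,763.42.
After rounding ($1): Marchetti $43,527; Kowalski $73,996; Andrade $8,705; Okafor $17,411; Quinlan $21,763. Sum = $165,402.
No rounding difference to absorb.

Marchetti: $43,527 · Kowalski: $73,996 · Andrade: $8,705 · Okafor: $17,411 · Quinlan: $21,763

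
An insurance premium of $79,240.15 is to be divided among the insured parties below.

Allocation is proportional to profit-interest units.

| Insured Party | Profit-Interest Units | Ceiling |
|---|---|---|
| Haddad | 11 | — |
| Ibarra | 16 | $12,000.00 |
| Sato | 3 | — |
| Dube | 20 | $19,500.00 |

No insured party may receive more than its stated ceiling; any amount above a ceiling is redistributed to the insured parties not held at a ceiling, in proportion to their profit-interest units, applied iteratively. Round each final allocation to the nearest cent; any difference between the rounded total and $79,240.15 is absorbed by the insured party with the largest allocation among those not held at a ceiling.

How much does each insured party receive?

Haddad: $37,510.12 · Ibarra: $12,000.00 · Sato: $10,230.03 · Dube: $19,500.00

Profit-interest units total: 50.
Pro-rata shares before constraints: Haddad 17,432.8330; Ibarra 25,356.8480; Sato 4,754.4090; Dube 31,696.0600.
Capped: Ibarra ($12,000.00), Dube ($19,500.00); residual $47,740.15 reallocated over remaining profit-interest units 14.
Shares after redistribution: Haddad 37,510.1179 → $37,510.12; Sato 10,230.0321 → $10,230.03.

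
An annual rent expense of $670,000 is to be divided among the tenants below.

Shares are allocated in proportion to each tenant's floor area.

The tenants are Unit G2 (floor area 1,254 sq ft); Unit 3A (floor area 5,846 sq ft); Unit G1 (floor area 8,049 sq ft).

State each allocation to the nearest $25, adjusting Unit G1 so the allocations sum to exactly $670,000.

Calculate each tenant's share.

Combined floor area = 15,149.
Pro-rata amounts: Unit G2 1,254/15,149 × $670,000 = 55,461.09; Unit 3A 5,846/15,149 × $670,000 = 258,553.04; Unit G1 8,049/15,149 × $670,000 = 355,985.87.
At nearest $25: Unit G2 $55,450; Unit 3A $258,550; Unit G1 $355,975. Sum = $669,975.
Difference $670,000 − $669,975 = +$25 applied to Unit G1: Unit G1 becomes $356,000.

Unit G2: $55,450; Unit 3A: $258,550; Unit G1: $356,000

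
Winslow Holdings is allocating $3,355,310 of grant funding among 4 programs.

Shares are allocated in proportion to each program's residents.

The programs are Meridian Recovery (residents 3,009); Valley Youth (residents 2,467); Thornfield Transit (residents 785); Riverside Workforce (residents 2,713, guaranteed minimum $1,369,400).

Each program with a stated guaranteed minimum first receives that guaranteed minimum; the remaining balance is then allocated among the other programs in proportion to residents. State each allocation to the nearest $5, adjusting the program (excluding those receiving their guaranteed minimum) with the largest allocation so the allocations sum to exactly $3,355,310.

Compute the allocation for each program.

Guaranteed amounts: Riverside Workforce $1,369,400. Remaining pool $1,985,910.
Remaining pool split over remaining residents 6,261: Meridian Recovery 954,416.74 → $954,415; Valley Youth 782,501.19 → $782,500; Thornfield Transit 248,992.07 → $248,990.
Rounding difference +$5 applied to Meridian Recovery → $954,420.

Meridian Recovery: $954,420; Valley Youth: $782,500; Thornfield Transit: $248,990; Riverside Workforce: $1,369,400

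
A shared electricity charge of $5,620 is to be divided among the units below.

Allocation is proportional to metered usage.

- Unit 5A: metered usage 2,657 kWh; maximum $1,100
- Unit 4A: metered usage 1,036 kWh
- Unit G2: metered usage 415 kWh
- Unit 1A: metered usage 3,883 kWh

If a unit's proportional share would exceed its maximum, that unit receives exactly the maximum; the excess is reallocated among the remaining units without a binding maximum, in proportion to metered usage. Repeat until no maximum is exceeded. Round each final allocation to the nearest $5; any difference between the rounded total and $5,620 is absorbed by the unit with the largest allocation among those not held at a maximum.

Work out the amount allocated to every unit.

Unit 5A: $1,100 | Unit 4A: $880 | Unit G2: $350 | Unit 1A: $3,290

Total metered usage = 7,991.
Pro-rata shares before constraints: Unit 5A 1,868.64; Unit 4A 728.61; Unit G2 291.87; Unit 1A 2,730.88.
Capped: Unit 5A ($1,100); residual $4,520 reallocated over remaining metered usage 5,334.
Shares after redistribution: Unit 4A 877.90 → $880; Unit G2 351.67 → $350; Unit 1A 3,290.43 → $3,290.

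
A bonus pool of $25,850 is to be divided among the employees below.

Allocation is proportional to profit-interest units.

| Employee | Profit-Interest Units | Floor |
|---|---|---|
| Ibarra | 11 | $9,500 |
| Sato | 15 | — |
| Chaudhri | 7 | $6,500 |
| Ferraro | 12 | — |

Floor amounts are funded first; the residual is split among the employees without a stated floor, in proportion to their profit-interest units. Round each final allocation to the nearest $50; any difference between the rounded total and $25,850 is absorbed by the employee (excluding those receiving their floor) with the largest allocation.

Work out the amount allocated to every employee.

Minimums first: Ibarra $9,500; Chaudhri $6,500. Balance $9,850.
Balance split over remaining profit-interest units 27: Sato 5,472.22 → $5,450; Ferraro 4,377.78 → $4,400.

Ibarra: $9,500; Sato: $5,450; Chaudhri: $6,500; Ferraro: $4,400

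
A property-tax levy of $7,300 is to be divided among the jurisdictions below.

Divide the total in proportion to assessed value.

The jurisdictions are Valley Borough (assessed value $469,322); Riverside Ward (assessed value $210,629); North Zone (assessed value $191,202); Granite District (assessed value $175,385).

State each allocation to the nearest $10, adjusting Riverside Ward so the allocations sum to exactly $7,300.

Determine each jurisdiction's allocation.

Valley Borough: $3,270 · Riverside Ward: $1,480 · North Zone: $1,330 · Granite District: $1,220

Sum of assessed value: 1,046,538.
Proportional shares: Valley Borough 469,322/1,046,538 × $7,300 = 3,273.70; Riverside Ward 210,629/1,046,538 × $7,300 = 1,469.22; North Zone 191,202/1,046,538 × $7,300 = 1,333.71; Granite District 175,385/1,046,538 × $7,300 = 1,223.38.
Rounded to nearest $10: Valley Borough $3,270; Riverside Ward $1,470; North Zone $1,330; Granite District $1,220. Sum = $7,290.
Difference $7,300 − $7,290 = +$10 applied to Riverside Ward: Riverside Ward becomes $1,480.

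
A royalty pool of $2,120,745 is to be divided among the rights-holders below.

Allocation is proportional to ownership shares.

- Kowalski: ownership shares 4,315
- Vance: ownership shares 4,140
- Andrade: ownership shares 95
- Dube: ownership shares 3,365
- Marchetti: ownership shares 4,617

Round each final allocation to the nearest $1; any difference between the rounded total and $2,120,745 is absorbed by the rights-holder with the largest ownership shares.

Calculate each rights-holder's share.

Kowalski: $553,533; Vance: $531,084; Andrade: $12,187; Dube: $431,666; Marchetti: $592,275

Sum of ownership shares: 16,532.
Pro-rata amounts: Kowalski 4,315/16,532 × $2,120,745 = 553,533.43; Vance 4,140/16,532 × $2,120,745 = 531,084.22; Andrade 95/16,532 × $2,120,745 = 12,186.72; Dube 3,365/16,532 × $2,120,745 = 431,666.28; Marchetti 4,617/16,532 × $2,120,745 = 592,274.36.
At nearest $1: Kowalski $553,533; Vance $531,084; Andrade $12,187; Dube $431,666; Marchetti $592,274. Sum = $2,120,744.
Difference $2,120,745 − $2,120,744 = +$1 applied to largest ownership shares (Marchetti): Marchetti becomes $592,275.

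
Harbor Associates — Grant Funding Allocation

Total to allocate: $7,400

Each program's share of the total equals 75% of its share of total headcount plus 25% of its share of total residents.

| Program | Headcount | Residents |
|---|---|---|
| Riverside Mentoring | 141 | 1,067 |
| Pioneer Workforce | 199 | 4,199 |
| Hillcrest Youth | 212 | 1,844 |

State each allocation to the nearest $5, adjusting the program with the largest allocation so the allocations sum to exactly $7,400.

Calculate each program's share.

Riverside Mentoring: $1,695 | Pioneer Workforce: $3,095 | Hillcrest Youth: $2,610

Headcount total 552; residents total 7,110.
Combined weights (75% headcount + 25% residents): Riverside Mentoring 0.2291; Pioneer Workforce 0.4180; Hillcrest Youth 0.3529.
Raw shares: Riverside Mentoring 1,695.29; Pioneer Workforce 3,093.38; Hillcrest Youth 2,611.32.
After rounding ($5): Riverside Mentoring $1,695; Pioneer Workforce $3,095; Hillcrest Youth $2,610. Sum = $7,400.
Sum already equals the total — no adjustment.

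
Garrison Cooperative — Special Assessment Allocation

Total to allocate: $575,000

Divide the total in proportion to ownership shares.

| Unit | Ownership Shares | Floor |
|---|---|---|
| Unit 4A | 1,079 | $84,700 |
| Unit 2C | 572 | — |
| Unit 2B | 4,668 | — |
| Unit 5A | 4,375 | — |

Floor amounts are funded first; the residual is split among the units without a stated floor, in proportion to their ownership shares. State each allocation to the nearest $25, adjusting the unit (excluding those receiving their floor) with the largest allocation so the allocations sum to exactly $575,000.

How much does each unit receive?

Unit 4A: $84,700 · Unit 2C: $29,175 · Unit 2B: $238,025 · Unit 5A: $223,100

Minimums first: Unit 4A $84,700. Balance $490,300.
Balance split over remaining ownership shares 9,615: Unit 2C 29,168.13 → $29,175; Unit 2B 238,036.44 → $238,025; Unit 5A 223,095.42 → $223,100.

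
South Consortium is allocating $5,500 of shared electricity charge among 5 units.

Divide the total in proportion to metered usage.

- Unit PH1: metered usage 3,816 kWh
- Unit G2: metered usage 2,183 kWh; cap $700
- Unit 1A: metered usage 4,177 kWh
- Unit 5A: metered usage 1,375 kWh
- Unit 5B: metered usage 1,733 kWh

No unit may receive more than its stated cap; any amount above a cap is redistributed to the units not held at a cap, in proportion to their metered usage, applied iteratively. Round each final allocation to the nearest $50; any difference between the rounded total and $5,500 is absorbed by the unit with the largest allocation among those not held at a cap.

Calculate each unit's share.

Combined metered usage = 13,284.
Unconstrained shares: Unit PH1 1,579.95; Unit G2 903.83; Unit 1A 1,729.41; Unit 5A 569.29; Unit 5B 717.52.
Cap binds for Unit G2 ($700); remaining pool $4,800 reallocated over remaining metered usage 11,101.
Redistributed shares: Unit PH1 1,650.01 → $1,650; Unit 1A 1,806.11 → $1,800; Unit 5A 594.54 → $600; Unit 5B 749.34 → $750.

Unit PH1: $1,650; Unit G2: $700; Unit 1A: $1,800; Unit 5A: $600; Unit 5B: $750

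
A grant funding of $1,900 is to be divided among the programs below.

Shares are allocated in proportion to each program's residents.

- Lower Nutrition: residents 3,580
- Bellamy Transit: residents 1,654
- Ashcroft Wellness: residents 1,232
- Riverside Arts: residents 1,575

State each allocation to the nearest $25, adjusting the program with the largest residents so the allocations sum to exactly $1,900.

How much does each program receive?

Total residents = 3,580 + 1,654 + 1,232 + 1,575 = 8,041.
Pro-rata amounts: Lower Nutrition 845.91; Bellamy Transit 390.82; Ashcroft Wellness 291.11; Riverside Arts 372.16.
At nearest $25: Lower Nutrition $850; Bellamy Transit $400; Ashcroft Wellness $300; Riverside Arts $375. Sum = $1,925.
Difference $1,900 − $1,925 = −$25 applied to largest residents (Lower Nutrition): Lower Nutrition becomes $825.

Lower Nutrition: $825; Bellamy Transit: $400; Ashcroft Wellness: $300; Riverside Arts: $375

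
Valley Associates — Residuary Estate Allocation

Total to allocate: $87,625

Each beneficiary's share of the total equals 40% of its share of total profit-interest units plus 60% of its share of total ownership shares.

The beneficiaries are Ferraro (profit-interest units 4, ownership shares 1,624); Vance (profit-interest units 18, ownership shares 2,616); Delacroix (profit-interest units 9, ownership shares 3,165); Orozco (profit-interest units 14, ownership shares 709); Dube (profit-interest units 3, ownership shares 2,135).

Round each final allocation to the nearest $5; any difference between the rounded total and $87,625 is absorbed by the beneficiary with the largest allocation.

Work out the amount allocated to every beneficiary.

Profit-interest units total 48; ownership shares total 10,249.
Blended shares (40% profit-interest units + 60% ownership shares): Ferraro 0.1284; Vance 0.3031; Delacroix 0.2603; Orozco 0.1582; Dube 0.1500.
Raw shares: Ferraro 11,251.58; Vance 26,563.23; Delacroix 22,807.59; Orozco 13,859.92; Dube 13,142.68.
At nearest $5: Ferraro $11,250; Vance $26,565; Delacroix $22,810; Orozco $13,860; Dube $13,145. Sum = $87,630.
Difference $87,625 − $87,630 = −$5 applied to largest allocation (Vance): Vance becomes $26,560.

Ferraro: $11,250 · Vance: $26,560 · Delacroix: $22,810 · Orozco: $13,860 · Dube: $13,145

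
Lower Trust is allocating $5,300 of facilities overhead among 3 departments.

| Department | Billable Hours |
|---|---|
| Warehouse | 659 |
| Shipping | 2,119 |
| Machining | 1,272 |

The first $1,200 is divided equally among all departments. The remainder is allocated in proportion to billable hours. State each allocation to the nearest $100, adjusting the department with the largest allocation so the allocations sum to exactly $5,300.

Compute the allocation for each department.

Warehouse: $1,100 · Shipping: $2,500 · Machining: $1,700

$1,200 shared equally gives $400 per department.
Remainder $4,100 by billable hours (total 4,050): Warehouse 667.14 → $700; Shipping 2,145.16 → $2,100; Machining 1,287.70 → $1,300.
Totals: Warehouse $400 + $700 = $1,100; Shipping $400 + $2,100 = $2,500; Machining $400 + $1,300 = $1,700.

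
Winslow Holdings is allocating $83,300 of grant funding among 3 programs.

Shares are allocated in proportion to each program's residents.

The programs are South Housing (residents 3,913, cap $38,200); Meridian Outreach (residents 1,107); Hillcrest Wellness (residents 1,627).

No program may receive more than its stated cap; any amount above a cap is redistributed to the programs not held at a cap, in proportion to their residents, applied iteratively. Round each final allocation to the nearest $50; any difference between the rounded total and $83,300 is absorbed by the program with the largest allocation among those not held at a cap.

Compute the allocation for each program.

South Housing: $38,200 · Meridian Outreach: $18,250 · Hillcrest Wellness: $26,850

Total residents = 6,647.
Proportional shares (ignoring caps): South Housing 49,037.60; Meridian Outreach 13,872.89; Hillcrest Wellness 20,389.51.
Capped: South Housing ($38,200); remaining pool $45,100 reallocated over remaining residents 2,734.
Redistributed shares: Meridian Outreach 18,261.05 → $18,250; Hillcrest Wellness 26,838.95 → $26,850.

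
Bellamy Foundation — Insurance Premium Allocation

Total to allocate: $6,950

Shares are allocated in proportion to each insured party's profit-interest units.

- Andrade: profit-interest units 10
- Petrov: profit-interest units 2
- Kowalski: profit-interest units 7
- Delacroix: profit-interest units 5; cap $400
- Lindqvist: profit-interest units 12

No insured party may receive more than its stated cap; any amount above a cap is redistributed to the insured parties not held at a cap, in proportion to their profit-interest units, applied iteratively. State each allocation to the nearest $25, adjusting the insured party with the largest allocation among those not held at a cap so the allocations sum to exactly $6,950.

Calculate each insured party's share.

Andrade: $2,125 · Petrov: $425 · Kowalski: $1,475 · Delacroix: $400 · Lindqvist: $2,525

Combined profit-interest units = 36.
Unconstrained shares: Andrade 1,930.56; Petrov 386.11; Kowalski 1,351.39; Delacroix 965.28; Lindqvist 2,316.67.
Held at cap: Delacroix ($400); balance $6,550 reallocated over remaining profit-interest units 31.
Remaining shares: Andrade 2,112.90 → $2,125; Petrov 422.58 → $425; Kowalski 1,479.03 → $1,475; Lindqvist 2,535.48 → $2,525.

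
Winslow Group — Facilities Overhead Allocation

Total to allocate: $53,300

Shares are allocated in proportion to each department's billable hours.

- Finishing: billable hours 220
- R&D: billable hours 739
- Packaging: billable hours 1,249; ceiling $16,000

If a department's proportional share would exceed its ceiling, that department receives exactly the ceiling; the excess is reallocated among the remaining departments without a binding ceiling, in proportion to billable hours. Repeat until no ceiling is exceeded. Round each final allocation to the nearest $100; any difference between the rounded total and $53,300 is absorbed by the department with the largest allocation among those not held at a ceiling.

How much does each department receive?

Finishing: $8,600 | R&D: $28,700 | Packaging: $16,000

Combined billable hours = 2,208.
Proportional shares (ignoring caps): Finishing 5,310.69; R&D 17,839.09; Packaging 30,150.23.
Cap binds for Packaging ($16,000); balance $37,300 reallocated over remaining billable hours 959.
Shares after redistribution: Finishing 8,556.83 → $8,600; R&D 28,743.17 → $28,700.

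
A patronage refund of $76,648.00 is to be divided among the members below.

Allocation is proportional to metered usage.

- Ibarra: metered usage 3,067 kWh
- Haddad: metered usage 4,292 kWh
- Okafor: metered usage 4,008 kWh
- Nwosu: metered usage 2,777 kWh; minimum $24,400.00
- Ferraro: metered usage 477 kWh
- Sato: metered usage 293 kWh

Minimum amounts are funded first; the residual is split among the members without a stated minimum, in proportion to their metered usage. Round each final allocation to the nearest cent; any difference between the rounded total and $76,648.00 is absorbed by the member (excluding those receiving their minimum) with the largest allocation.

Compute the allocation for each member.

Minimums first: Nwosu $24,400.00. Residual $52,248.00.
Residual split over remaining metered usage 12,137: Ibarra 13,202.9839 → $13,202.98; Haddad 18,476.4288 → $18,476.43; Okafor 17,253.8505 → $17,253.85; Ferraro 2,053.4148 → $2,053.41; Sato 1,261.3219 → $1,261.32.
Rounding difference +$0.01 applied to Haddad → $18,476.44.

Ibarra: $13,202.98; Haddad: $18,476.44; Okafor: $17,253.85; Nwosu: $24,400.00; Ferraro: $2,053.41; Sato: $1,261.32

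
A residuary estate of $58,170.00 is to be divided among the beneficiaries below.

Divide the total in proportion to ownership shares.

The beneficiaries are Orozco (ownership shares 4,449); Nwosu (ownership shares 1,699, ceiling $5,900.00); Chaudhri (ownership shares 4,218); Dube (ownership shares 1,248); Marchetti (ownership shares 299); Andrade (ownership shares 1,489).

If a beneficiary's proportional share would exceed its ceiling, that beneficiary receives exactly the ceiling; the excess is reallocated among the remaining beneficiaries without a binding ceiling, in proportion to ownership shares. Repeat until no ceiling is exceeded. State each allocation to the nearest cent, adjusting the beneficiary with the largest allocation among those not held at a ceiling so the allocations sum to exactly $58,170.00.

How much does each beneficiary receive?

Total ownership shares = 13,402.
Unconstrained shares: Orozco 19,310.4261; Nwosu 7,374.3344; Chaudhri 18,307.7944; Dube 5,416.8154; Marchetti 1,297.7787; Andrade 6,462.8511.
Held at cap: Nwosu ($5,900.00); balance $52,270.00 reallocated over remaining ownership shares 11,703.
Shares after redistribution: Orozco 19,870.9075 → $19,870.91; Chaudhri 18,839.1746 → $18,839.17; Dube 5,574.0374 → $5,574.04; Marchetti 1,335.4465 → $1,335.45; Andrade 6,650.4341 → $6,650.43.

Orozco: $19,870.91 · Nwosu: $5,900.00 · Chaudhri: $18,839.17 · Dube: $5,574.04 · Marchetti: $1,335.45 · Andrade: $6,650.43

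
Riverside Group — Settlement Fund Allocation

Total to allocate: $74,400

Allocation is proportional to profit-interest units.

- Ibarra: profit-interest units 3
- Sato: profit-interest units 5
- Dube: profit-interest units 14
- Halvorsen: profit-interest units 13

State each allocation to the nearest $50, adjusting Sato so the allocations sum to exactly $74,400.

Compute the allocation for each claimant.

Profit-interest units total: 35.
Proportional shares: Ibarra 3/35 × $74,400 = 6,377.14; Sato 5/35 × $74,400 = 10,628.57; Dube 14/35 × $74,400 = 29,760.00; Halvorsen 13/35 × $74,400 = 27,634.29.
At nearest $50: Ibarra $6,400; Sato $10,650; Dube $29,750; Halvorsen $27,650. Sum = $74,450.
Difference $74,400 − $74,450 = −$50 applied to Sato: Sato becomes $10,600.

Ibarra: $6,400 · Sato: $10,600 · Dube: $29,750 · Halvorsen: $27,650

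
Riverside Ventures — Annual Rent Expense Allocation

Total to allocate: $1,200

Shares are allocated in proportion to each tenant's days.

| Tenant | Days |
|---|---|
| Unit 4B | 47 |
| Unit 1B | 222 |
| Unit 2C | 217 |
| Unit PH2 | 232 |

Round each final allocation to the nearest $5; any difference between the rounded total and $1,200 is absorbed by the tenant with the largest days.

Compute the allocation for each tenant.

Unit 4B: $80 · Unit 1B: $370 · Unit 2C: $365 · Unit PH2: $385

Sum of days: 718.
Pro-rata amounts: Unit 4B 47/718 × $1,200 = 78.55; Unit 1B 222/718 × $1,200 = 371.03; Unit 2C 217/718 × $1,200 = 362.67; Unit PH2 232/718 × $1,200 = 387.74.
After rounding ($5): Unit 4B $80; Unit 1B $370; Unit 2C $365; Unit PH2 $390. Sum = $1,205.
Difference $1,200 − $1,205 = −$5 applied to largest days (Unit PH2): Unit PH2 becomes $385.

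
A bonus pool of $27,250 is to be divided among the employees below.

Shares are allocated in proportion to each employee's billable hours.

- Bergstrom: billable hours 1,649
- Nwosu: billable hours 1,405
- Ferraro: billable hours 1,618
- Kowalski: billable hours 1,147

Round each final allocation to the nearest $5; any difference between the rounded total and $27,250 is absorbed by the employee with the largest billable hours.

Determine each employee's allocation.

Sum of billable hours: 1,649 + 1,405 + 1,618 + 1,147 = 5,819.
Pro-rata amounts: Bergstrom 7,722.16; Nwosu 6,579.52; Ferraro 7,576.99; Kowalski 5,371.33.
At nearest $5: Bergstrom $7,720; Nwosu $6,580; Ferraro $7,575; Kowalski $5,370. Sum = $27,245.
Difference $27,250 − $27,245 = +$5 applied to largest billable hours (Bergstrom): Bergstrom becomes $7,725.

Bergstrom: $7,725 | Nwosu: $6,580 | Ferraro: $7,575 | Kowalski: $5,370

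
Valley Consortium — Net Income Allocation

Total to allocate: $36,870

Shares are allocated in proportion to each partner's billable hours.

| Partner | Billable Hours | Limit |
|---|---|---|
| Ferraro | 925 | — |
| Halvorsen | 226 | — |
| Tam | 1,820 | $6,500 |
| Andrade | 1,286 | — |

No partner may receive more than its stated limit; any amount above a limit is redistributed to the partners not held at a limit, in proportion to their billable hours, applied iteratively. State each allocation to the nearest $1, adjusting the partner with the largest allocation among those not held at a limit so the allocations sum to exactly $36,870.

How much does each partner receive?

Ferraro: $11,527; Halvorsen: $2,816; Tam: $6,500; Andrade: $16,027

Total billable hours = 4,257.
Unconstrained shares: Ferraro 8,011.45; Halvorsen 1,957.39; Tam 15,763.07; Andrade 11,138.08.
Cap binds for Tam ($6,500); remaining pool $30,370 reallocated over remaining billable hours 2,437.
Redistributed shares: Ferraro 11,527.39 → $11,527; Halvorsen 2,816.42 → $2,816; Andrade 16,026.19 → $16,026.
Rounding difference +$1 applied to Andrade → $16,027.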